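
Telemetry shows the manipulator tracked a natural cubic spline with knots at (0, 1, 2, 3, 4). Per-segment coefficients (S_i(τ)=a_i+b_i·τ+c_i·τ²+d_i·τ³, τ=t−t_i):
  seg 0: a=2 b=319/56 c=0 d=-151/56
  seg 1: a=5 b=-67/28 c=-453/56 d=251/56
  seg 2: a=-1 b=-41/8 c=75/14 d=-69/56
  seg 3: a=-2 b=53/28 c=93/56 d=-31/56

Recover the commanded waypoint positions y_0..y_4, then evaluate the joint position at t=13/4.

y_0 = S_0(0) = a_0 = 2
y_1 = S_1(0) = a_1 = 5
y_2 = S_2(0) = a_2 = -1
y_3 = S_3(0) = a_3 = -2
y_4 = S_3(1) = 1
t_q=13/4 is in segment 3 (τ=1/4); S_3(τ)=-733/512

y_0=2 y_1=5 y_2=-1 y_3=-2 y_4=1
S(13/4) = -733/512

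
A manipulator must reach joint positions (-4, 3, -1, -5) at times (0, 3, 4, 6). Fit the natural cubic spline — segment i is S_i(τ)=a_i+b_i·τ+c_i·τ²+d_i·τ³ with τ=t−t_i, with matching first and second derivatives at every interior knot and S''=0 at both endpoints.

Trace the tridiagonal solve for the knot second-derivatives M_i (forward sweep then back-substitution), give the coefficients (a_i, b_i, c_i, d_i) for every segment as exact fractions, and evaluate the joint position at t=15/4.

  seg 0: a=-4 b=689/141 c=0 d=-40/141
  seg 1: a=3 b=-391/141 c=-120/47 d=187/141
  seg 2: a=-1 b=-550/141 c=67/47 d=-67/282
S(15/4) = 131/3008

Δ: Δ0=7/3, Δ1=-4, Δ2=-2
row 1: diag=8, rhs=-38; c'=1/8, d'=-19/4
row 2: denom=6−1·1/8=47/8; d'=(12−1·-19/4)/(47/8)=134/47
back: M2=134/47
back: M1=-19/4−1/8·134/47=-240/47
M: M0=0, M1=-240/47, M2=134/47, M3=0
seg 0: a=-4, c=M0/2=0, d=(M1−M0)/(6·3)=-40/141, b=Δ0−h0·(2M0+M1)/6=689/141
seg 1: a=3, c=M1/2=-120/47, d=(M2−M1)/(6·1)=187/141, b=Δ1−h1·(2M1+M2)/6=-391/141
seg 2: a=-1, c=M2/2=67/47, d=(M3−M2)/(6·2)=-67/282, b=Δ2−h2·(2M2+M3)/6=-550/141
t_q=15/4 → seg 1, τ=3/4; S=3+-391/141·τ+-120/47·τ²+187/141·τ³=131/3008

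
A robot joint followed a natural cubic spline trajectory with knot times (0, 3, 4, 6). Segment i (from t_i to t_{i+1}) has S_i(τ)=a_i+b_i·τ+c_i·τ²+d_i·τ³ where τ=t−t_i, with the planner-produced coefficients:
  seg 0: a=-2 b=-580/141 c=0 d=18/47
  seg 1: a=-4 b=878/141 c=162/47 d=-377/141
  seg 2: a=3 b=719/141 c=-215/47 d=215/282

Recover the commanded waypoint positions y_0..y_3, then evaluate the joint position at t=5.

y_0=-2 y_1=-4 y_2=3 y_3=1
S(5) = 403/94

y_0 = S_0(0) = a_0 = -2
y_1 = S_1(0) = a_1 = -4
y_2 = S_2(0) = a_2 = 3
y_3 = S_2(2) = 1
t_q=5 is in segment 2 (τ=1); S_2(τ)=403/94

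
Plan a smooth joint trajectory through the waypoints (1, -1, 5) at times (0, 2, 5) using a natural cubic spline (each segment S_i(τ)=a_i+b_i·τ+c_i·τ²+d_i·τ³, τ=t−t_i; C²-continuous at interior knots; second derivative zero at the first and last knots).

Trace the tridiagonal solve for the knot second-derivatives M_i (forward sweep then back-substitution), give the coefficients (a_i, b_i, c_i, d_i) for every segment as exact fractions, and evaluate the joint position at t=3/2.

Δ: Δ0=-1, Δ1=2
row 1: diag=10, rhs=18; c'=3/10, d'=9/5
back: M1=9/5
M: M0=0, M1=9/5, M2=0
seg 0: a=1, c=M0/2=0, d=(M1−M0)/(6·2)=3/20, b=Δ0−h0·(2M0+M1)/6=-8/5
seg 1: a=-1, c=M1/2=9/10, d=(M2−M1)/(6·3)=-1/10, b=Δ1−h1·(2M1+M2)/6=1/5
t_q=3/2 → seg 0, τ=3/2; S=1+-8/5·τ+0·τ²+3/20·τ³=-143/160

  seg 0: a=1 b=-8/5 c=0 d=3/20
  seg 1: a=-1 b=1/5 c=9/10 d=-1/10
S(3/2) = -143/160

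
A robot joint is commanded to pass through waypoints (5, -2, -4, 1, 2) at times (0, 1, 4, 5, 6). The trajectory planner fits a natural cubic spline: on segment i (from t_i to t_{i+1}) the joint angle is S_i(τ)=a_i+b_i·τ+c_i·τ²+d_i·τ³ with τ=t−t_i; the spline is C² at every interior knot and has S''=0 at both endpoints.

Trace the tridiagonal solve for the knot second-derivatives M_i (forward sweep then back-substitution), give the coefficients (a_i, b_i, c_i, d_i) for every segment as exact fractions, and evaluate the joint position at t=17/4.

Δ: Δ0=-7, Δ1=-2/3, Δ2=5, Δ3=1
row 1: diag=8, rhs=38; c'=3/8, d'=19/4
row 2: denom=8−3·3/8=55/8; d'=(34−3·19/4)/(55/8)=158/55
row 3: denom=4−1·8/55=212/55; d'=(-24−1·158/55)/(212/55)=-739/106
back: M3=-739/106
back: M2=158/55−8/55·-739/106=206/53
back: M1=19/4−3/8·206/53=349/106
M: M0=0, M1=349/106, M2=206/53, M3=-739/106, M4=0
seg 0: a=5, c=M0/2=0, d=(M1−M0)/(6·1)=349/636, b=Δ0−h0·(2M0+M1)/6=-4801/636
seg 1: a=-2, c=M1/2=349/212, d=(M2−M1)/(6·3)=7/212, b=Δ1−h1·(2M1+M2)/6=-1877/318
seg 2: a=-4, c=M2/2=103/53, d=(M3−M2)/(6·1)=-1151/636, b=Δ2−h2·(2M2+M3)/6=3095/636
seg 3: a=1, c=M3/2=-739/212, d=(M4−M3)/(6·1)=739/636, b=Δ3−h3·(2M3+M4)/6=1057/318
t_q=17/4 → seg 2, τ=1/4; S=-4+3095/636·τ+103/53·τ²+-1151/636·τ³=-36501/13568

  seg 0: a=5 b=-4801/636 c=0 d=349/636
  seg 1: a=-2 b=-1877/318 c=349/212 d=7/212
  seg 2: a=-4 b=3095/636 c=103/53 d=-1151/636
  seg 3: a=1 b=1057/318 c=-739/212 d=739/636
S(17/4) = -36501/13568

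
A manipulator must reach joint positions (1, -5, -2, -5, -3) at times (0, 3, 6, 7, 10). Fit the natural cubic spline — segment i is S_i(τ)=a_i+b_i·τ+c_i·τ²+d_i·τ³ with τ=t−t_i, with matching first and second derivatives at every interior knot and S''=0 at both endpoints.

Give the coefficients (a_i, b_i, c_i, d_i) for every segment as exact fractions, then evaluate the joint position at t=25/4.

  seg 0: a=1 b=-188/57 c=0 d=74/513
  seg 1: a=-5 b=34/57 c=74/57 d=-199/513
  seg 2: a=-2 b=-119/57 c=-125/57 d=73/57
  seg 3: a=-5 b=-50/19 c=94/57 d=-94/513
S(25/4) = -3209/1216

Δ: Δ0=-2, Δ1=1, Δ2=-3, Δ3=2/3
row 1: diag=12, rhs=18; c'=1/4, d'=3/2
row 2: denom=8−3·1/4=29/4; d'=(-24−3·3/2)/(29/4)=-114/29
row 3: denom=8−1·4/29=228/29; d'=(22−1·-114/29)/(228/29)=188/57
back: M3=188/57
back: M2=-114/29−4/29·188/57=-250/57
back: M1=3/2−1/4·-250/57=148/57
M: M0=0, M1=148/57, M2=-250/57, M3=188/57, M4=0
seg 0: a=1, c=M0/2=0, d=(M1−M0)/(6·3)=74/513, b=Δ0−h0·(2M0+M1)/6=-188/57
seg 1: a=-5, c=M1/2=74/57, d=(M2−M1)/(6·3)=-199/513, b=Δ1−h1·(2M1+M2)/6=34/57
seg 2: a=-2, c=M2/2=-125/57, d=(M3−M2)/(6·1)=73/57, b=Δ2−h2·(2M2+M3)/6=-119/57
seg 3: a=-5, c=M3/2=94/57, d=(M4−M3)/(6·3)=-94/513, b=Δ3−h3·(2M3+M4)/6=-50/19
t_q=25/4 → seg 2, τ=1/4; S=-2+-119/57·τ+-125/57·τ²+73/57·τ³=-3209/1216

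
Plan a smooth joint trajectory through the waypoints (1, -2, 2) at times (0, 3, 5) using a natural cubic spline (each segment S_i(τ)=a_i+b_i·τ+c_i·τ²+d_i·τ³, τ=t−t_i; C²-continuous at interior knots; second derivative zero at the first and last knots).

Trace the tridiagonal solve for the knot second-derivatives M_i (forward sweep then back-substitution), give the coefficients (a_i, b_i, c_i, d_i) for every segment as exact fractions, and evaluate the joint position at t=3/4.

Δ: Δ0=-1, Δ1=2
row 1: diag=10, rhs=18; c'=1/5, d'=9/5
back: M1=9/5
M: M0=0, M1=9/5, M2=0
seg 0: a=1, c=M0/2=0, d=(M1−M0)/(6·3)=1/10, b=Δ0−h0·(2M0+M1)/6=-19/10
seg 1: a=-2, c=M1/2=9/10, d=(M2−M1)/(6·2)=-3/20, b=Δ1−h1·(2M1+M2)/6=4/5
t_q=3/4 → seg 0, τ=3/4; S=1+-19/10·τ+0·τ²+1/10·τ³=-49/128

  seg 0: a=1 b=-19/10 c=0 d=1/10
  seg 1: a=-2 b=4/5 c=9/10 d=-3/20
S(3/4) = -49/128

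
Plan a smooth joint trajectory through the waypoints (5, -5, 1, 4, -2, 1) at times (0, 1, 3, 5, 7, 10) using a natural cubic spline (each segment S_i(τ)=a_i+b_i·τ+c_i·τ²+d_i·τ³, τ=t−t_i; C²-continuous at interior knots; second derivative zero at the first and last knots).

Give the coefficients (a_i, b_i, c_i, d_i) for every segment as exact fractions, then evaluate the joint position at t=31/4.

Δ: Δ0=-10, Δ1=3, Δ2=3/2, Δ3=-3, Δ4=1
row 1: diag=6, rhs=78; c'=1/3, d'=13
row 2: denom=8−2·1/3=22/3; d'=(-9−2·13)/(22/3)=-105/22
row 3: denom=8−2·3/11=82/11; d'=(-27−2·-105/22)/(82/11)=-96/41
row 4: denom=10−2·11/41=388/41; d'=(24−2·-96/41)/(388/41)=294/97
back: M4=294/97
back: M3=-96/41−11/41·294/97=-306/97
back: M2=-105/22−3/11·-306/97=-759/194
back: M1=13−1/3·-759/194=2775/194
M: M0=0, M1=2775/194, M2=-759/194, M3=-306/97, M4=294/97, M5=0
seg 0: a=5, c=M0/2=0, d=(M1−M0)/(6·1)=925/388, b=Δ0−h0·(2M0+M1)/6=-4805/388
seg 1: a=-5, c=M1/2=2775/388, d=(M2−M1)/(6·2)=-589/388, b=Δ1−h1·(2M1+M2)/6=-1015/194
seg 2: a=1, c=M2/2=-759/388, d=(M3−M2)/(6·2)=49/776, b=Δ2−h2·(2M2+M3)/6=1001/194
seg 3: a=4, c=M3/2=-153/97, d=(M4−M3)/(6·2)=50/97, b=Δ3−h3·(2M3+M4)/6=-185/97
seg 4: a=-2, c=M4/2=147/97, d=(M5−M4)/(6·3)=-49/291, b=Δ4−h4·(2M4+M5)/6=-197/97
t_q=31/4 → seg 4, τ=3/4; S=-2+-197/97·τ+147/97·τ²+-49/291·τ³=-17021/6208

  seg 0: a=5 b=-4805/388 c=0 d=925/388
  seg 1: a=-5 b=-1015/194 c=2775/388 d=-589/388
  seg 2: a=1 b=1001/194 c=-759/388 d=49/776
  seg 3: a=4 b=-185/97 c=-153/97 d=50/97
  seg 4: a=-2 b=-197/97 c=147/97 d=-49/291
S(31/4) = -17021/6208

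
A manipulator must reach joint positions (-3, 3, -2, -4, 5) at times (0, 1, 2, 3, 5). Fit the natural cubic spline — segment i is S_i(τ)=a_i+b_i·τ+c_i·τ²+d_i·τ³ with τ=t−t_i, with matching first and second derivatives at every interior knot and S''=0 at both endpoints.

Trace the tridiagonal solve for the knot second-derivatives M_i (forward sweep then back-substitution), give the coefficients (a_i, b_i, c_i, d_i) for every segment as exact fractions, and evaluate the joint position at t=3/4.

  seg 0: a=-3 b=1561/172 c=0 d=-529/172
  seg 1: a=3 b=-13/86 c=-1587/172 d=753/172
  seg 2: a=-2 b=-941/172 c=168/43 d=-75/172
  seg 3: a=-4 b=89/86 c=447/172 d=-149/344
S(3/4) = 27621/11008

Δ: Δ0=6, Δ1=-5, Δ2=-2, Δ3=9/2
row 1: diag=4, rhs=-66; c'=1/4, d'=-33/2
row 2: denom=4−1·1/4=15/4; d'=(18−1·-33/2)/(15/4)=46/5
row 3: denom=6−1·4/15=86/15; d'=(39−1·46/5)/(86/15)=447/86
back: M3=447/86
back: M2=46/5−4/15·447/86=336/43
back: M1=-33/2−1/4·336/43=-1587/86
M: M0=0, M1=-1587/86, M2=336/43, M3=447/86, M4=0
seg 0: a=-3, c=M0/2=0, d=(M1−M0)/(6·1)=-529/172, b=Δ0−h0·(2M0+M1)/6=1561/172
seg 1: a=3, c=M1/2=-1587/172, d=(M2−M1)/(6·1)=753/172, b=Δ1−h1·(2M1+M2)/6=-13/86
seg 2: a=-2, c=M2/2=168/43, d=(M3−M2)/(6·1)=-75/172, b=Δ2−h2·(2M2+M3)/6=-941/172
seg 3: a=-4, c=M3/2=447/172, d=(M4−M3)/(6·2)=-149/344, b=Δ3−h3·(2M3+M4)/6=89/86
t_q=3/4 → seg 0, τ=3/4; S=-3+1561/172·τ+0·τ²+-529/172·τ³=27621/11008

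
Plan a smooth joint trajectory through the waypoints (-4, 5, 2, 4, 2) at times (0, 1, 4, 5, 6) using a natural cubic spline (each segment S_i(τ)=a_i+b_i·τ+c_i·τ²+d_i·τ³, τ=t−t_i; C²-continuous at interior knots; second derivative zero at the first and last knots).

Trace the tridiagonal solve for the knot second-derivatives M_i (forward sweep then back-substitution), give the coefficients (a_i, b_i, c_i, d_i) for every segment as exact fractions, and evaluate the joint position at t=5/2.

  seg 0: a=-4 b=1133/106 c=0 d=-179/106
  seg 1: a=5 b=298/53 c=-537/106 d=101/106
  seg 2: a=2 b=101/106 c=186/53 d=-261/106
  seg 3: a=4 b=31/53 c=-411/106 d=137/106
S(5/2) = 4453/848

Δ: Δ0=9, Δ1=-1, Δ2=2, Δ3=-2
row 1: diag=8, rhs=-60; c'=3/8, d'=-15/2
row 2: denom=8−3·3/8=55/8; d'=(18−3·-15/2)/(55/8)=324/55
row 3: denom=4−1·8/55=212/55; d'=(-24−1·324/55)/(212/55)=-411/53
back: M3=-411/53
back: M2=324/55−8/55·-411/53=372/53
back: M1=-15/2−3/8·372/53=-537/53
M: M0=0, M1=-537/53, M2=372/53, M3=-411/53, M4=0
seg 0: a=-4, c=M0/2=0, d=(M1−M0)/(6·1)=-179/106, b=Δ0−h0·(2M0+M1)/6=1133/106
seg 1: a=5, c=M1/2=-537/106, d=(M2−M1)/(6·3)=101/106, b=Δ1−h1·(2M1+M2)/6=298/53
seg 2: a=2, c=M2/2=186/53, d=(M3−M2)/(6·1)=-261/106, b=Δ2−h2·(2M2+M3)/6=101/106
seg 3: a=4, c=M3/2=-411/106, d=(M4−M3)/(6·1)=137/106, b=Δ3−h3·(2M3+M4)/6=31/53
t_q=5/2 → seg 1, τ=3/2; S=5+298/53·τ+-537/106·τ²+101/106·τ³=4453/848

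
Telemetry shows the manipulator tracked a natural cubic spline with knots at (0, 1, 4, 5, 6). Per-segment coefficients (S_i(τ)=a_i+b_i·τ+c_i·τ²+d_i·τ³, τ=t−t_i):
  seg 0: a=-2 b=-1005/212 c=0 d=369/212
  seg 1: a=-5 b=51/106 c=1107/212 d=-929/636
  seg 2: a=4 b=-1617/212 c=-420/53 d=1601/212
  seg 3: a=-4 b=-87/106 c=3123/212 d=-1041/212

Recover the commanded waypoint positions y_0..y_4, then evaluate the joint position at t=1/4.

y_0 = S_0(0) = a_0 = -2
y_1 = S_1(0) = a_1 = -5
y_2 = S_2(0) = a_2 = 4
y_3 = S_3(0) = a_3 = -4
y_4 = S_3(1) = 5
t_q=1/4 is in segment 0 (τ=1/4); S_0(τ)=-42847/13568

y_0=-2 y_1=-5 y_2=4 y_3=-4 y_4=5
S(1/4) = -42847/13568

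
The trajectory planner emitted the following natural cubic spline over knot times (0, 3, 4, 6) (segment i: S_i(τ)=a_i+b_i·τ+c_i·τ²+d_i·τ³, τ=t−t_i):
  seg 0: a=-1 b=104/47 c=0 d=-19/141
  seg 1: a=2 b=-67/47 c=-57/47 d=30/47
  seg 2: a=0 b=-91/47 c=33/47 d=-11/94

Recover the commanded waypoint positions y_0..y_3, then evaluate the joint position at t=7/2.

y_0 = S_0(0) = a_0 = -1
y_1 = S_1(0) = a_1 = 2
y_2 = S_2(0) = a_2 = 0
y_3 = S_2(2) = -2
t_q=7/2 is in segment 1 (τ=1/2); S_1(τ)=50/47

y_0=-1 y_1=2 y_2=0 y_3=-2
S(7/2) = 50/47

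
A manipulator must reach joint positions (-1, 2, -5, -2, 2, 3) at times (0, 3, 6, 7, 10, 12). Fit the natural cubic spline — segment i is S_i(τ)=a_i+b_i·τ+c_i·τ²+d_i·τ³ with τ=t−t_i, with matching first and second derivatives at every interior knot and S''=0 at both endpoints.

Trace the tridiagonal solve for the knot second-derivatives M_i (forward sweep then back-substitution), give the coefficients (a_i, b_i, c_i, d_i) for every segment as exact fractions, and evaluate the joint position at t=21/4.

Δ: Δ0=1, Δ1=-7/3, Δ2=3, Δ3=4/3, Δ4=1/2
row 1: diag=12, rhs=-20; c'=1/4, d'=-5/3
row 2: denom=8−3·1/4=29/4; d'=(32−3·-5/3)/(29/4)=148/29
row 3: denom=8−1·4/29=228/29; d'=(-10−1·148/29)/(228/29)=-73/38
row 4: denom=10−3·29/76=673/76; d'=(-5−3·-73/38)/(673/76)=58/673
back: M4=58/673
back: M3=-73/38−29/76·58/673=-1315/673
back: M2=148/29−4/29·-1315/673=3616/673
back: M1=-5/3−1/4·3616/673=-6077/2019
M: M0=0, M1=-6077/2019, M2=3616/673, M3=-1315/673, M4=58/673, M5=0
seg 0: a=-1, c=M0/2=0, d=(M1−M0)/(6·3)=-6077/36342, b=Δ0−h0·(2M0+M1)/6=10115/4038
seg 1: a=2, c=M1/2=-6077/4038, d=(M2−M1)/(6·3)=16925/36342, b=Δ1−h1·(2M1+M2)/6=-4058/2019
seg 2: a=-5, c=M2/2=1808/673, d=(M3−M2)/(6·1)=-4931/4038, b=Δ2−h2·(2M2+M3)/6=6197/4038
seg 3: a=-2, c=M3/2=-1315/1346, d=(M4−M3)/(6·3)=1373/12114, b=Δ3−h3·(2M3+M4)/6=6550/2019
seg 4: a=2, c=M4/2=29/673, d=(M5−M4)/(6·2)=-29/4038, b=Δ4−h4·(2M4+M5)/6=1787/4038
t_q=21/4 → seg 1, τ=9/4; S=2+-4058/2019·τ+-6077/4038·τ²+16925/36342·τ³=-416621/86144

  seg 0: a=-1 b=10115/4038 c=0 d=-6077/36342
  seg 1: a=2 b=-4058/2019 c=-6077/4038 d=16925/36342
  seg 2: a=-5 b=6197/4038 c=1808/673 d=-4931/4038
  seg 3: a=-2 b=6550/2019 c=-1315/1346 d=1373/12114
  seg 4: a=2 b=1787/4038 c=29/673 d=-29/4038
S(21/4) = -416621/86144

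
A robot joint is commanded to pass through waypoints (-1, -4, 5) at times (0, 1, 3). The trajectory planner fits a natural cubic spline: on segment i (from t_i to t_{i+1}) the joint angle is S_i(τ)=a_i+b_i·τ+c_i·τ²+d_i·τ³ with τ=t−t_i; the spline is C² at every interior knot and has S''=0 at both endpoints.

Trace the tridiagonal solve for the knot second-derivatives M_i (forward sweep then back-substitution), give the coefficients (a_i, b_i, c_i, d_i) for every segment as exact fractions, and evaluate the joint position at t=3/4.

  seg 0: a=-1 b=-17/4 c=0 d=5/4
  seg 1: a=-4 b=-1/2 c=15/4 d=-5/8
S(3/4) = -937/256

Δ: Δ0=-3, Δ1=9/2
row 1: diag=6, rhs=45; c'=1/3, d'=15/2
back: M1=15/2
M: M0=0, M1=15/2, M2=0
seg 0: a=-1, c=M0/2=0, d=(M1−M0)/(6·1)=5/4, b=Δ0−h0·(2M0+M1)/6=-17/4
seg 1: a=-4, c=M1/2=15/4, d=(M2−M1)/(6·2)=-5/8, b=Δ1−h1·(2M1+M2)/6=-1/2
t_q=3/4 → seg 0, τ=3/4; S=-1+-17/4·τ+0·τ²+5/4·τ³=-937/256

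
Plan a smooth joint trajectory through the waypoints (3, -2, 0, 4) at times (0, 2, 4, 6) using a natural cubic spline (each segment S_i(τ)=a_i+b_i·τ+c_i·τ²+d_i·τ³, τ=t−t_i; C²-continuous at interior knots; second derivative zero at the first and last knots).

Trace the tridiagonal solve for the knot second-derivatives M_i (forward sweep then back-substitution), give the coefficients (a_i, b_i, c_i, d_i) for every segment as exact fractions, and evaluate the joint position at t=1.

Δ: Δ0=-5/2, Δ1=1, Δ2=2
row 1: diag=8, rhs=21; c'=1/4, d'=21/8
row 2: denom=8−2·1/4=15/2; d'=(6−2·21/8)/(15/2)=1/10
back: M2=1/10
back: M1=21/8−1/4·1/10=13/5
M: M0=0, M1=13/5, M2=1/10, M3=0
seg 0: a=3, c=M0/2=0, d=(M1−M0)/(6·2)=13/60, b=Δ0−h0·(2M0+M1)/6=-101/30
seg 1: a=-2, c=M1/2=13/10, d=(M2−M1)/(6·2)=-5/24, b=Δ1−h1·(2M1+M2)/6=-23/30
seg 2: a=0, c=M2/2=1/20, d=(M3−M2)/(6·2)=-1/120, b=Δ2−h2·(2M2+M3)/6=29/15
t_q=1 → seg 0, τ=1; S=3+-101/30·τ+0·τ²+13/60·τ³=-3/20

  seg 0: a=3 b=-101/30 c=0 d=13/60
  seg 1: a=-2 b=-23/30 c=13/10 d=-5/24
  seg 2: a=0 b=29/15 c=1/20 d=-1/120
S(1) = -3/20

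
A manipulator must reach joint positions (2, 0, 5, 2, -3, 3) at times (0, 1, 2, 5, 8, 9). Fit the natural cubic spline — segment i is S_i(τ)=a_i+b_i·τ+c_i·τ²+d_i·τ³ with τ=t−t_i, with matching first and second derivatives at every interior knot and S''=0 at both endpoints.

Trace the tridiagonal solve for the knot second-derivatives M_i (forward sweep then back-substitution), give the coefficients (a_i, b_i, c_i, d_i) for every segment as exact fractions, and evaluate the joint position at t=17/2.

  seg 0: a=2 b=-9623/2409 c=0 d=4805/2409
  seg 1: a=0 b=4792/2409 c=4805/803 d=-7162/2409
  seg 2: a=5 b=12136/2409 c=-2357/803 d=6668/21681
  seg 3: a=2 b=-10286/2409 c=-403/2409 d=680/1971
  seg 4: a=-3 b=9736/2409 c=2359/803 d=-2359/2409
S(17/2) = -2359/6424

Δ: Δ0=-2, Δ1=5, Δ2=-1, Δ3=-5/3, Δ4=6
row 1: diag=4, rhs=42; c'=1/4, d'=21/2
row 2: denom=8−1·1/4=31/4; d'=(-36−1·21/2)/(31/4)=-6
row 3: denom=12−3·12/31=336/31; d'=(-4−3·-6)/(336/31)=31/24
row 4: denom=8−3·31/112=803/112; d'=(46−3·31/24)/(803/112)=4718/803
back: M4=4718/803
back: M3=31/24−31/112·4718/803=-806/2409
back: M2=-6−12/31·-806/2409=-4714/803
back: M1=21/2−1/4·-4714/803=9610/803
M: M0=0, M1=9610/803, M2=-4714/803, M3=-806/2409, M4=4718/803, M5=0
seg 0: a=2, c=M0/2=0, d=(M1−M0)/(6·1)=4805/2409, b=Δ0−h0·(2M0+M1)/6=-9623/2409
seg 1: a=0, c=M1/2=4805/803, d=(M2−M1)/(6·1)=-7162/2409, b=Δ1−h1·(2M1+M2)/6=4792/2409
seg 2: a=5, c=M2/2=-2357/803, d=(M3−M2)/(6·3)=6668/21681, b=Δ2−h2·(2M2+M3)/6=12136/2409
seg 3: a=2, c=M3/2=-403/2409, d=(M4−M3)/(6·3)=680/1971, b=Δ3−h3·(2M3+M4)/6=-10286/2409
seg 4: a=-3, c=M4/2=2359/803, d=(M5−M4)/(6·1)=-2359/2409, b=Δ4−h4·(2M4+M5)/6=9736/2409
t_q=17/2 → seg 4, τ=1/2; S=-3+9736/2409·τ+2359/803·τ²+-2359/2409·τ³=-2359/6424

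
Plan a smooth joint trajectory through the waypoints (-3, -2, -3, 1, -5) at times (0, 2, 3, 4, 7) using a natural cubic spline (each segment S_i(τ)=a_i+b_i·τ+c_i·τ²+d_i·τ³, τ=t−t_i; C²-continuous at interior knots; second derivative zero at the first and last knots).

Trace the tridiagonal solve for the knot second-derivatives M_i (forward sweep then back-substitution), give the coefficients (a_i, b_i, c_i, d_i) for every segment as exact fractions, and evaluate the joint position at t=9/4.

Δ: Δ0=1/2, Δ1=-1, Δ2=4, Δ3=-2
row 1: diag=6, rhs=-9; c'=1/6, d'=-3/2
row 2: denom=4−1·1/6=23/6; d'=(30−1·-3/2)/(23/6)=189/23
row 3: denom=8−1·6/23=178/23; d'=(-36−1·189/23)/(178/23)=-1017/178
back: M3=-1017/178
back: M2=189/23−6/23·-1017/178=864/89
back: M1=-3/2−1/6·864/89=-555/178
M: M0=0, M1=-555/178, M2=864/89, M3=-1017/178, M4=0
seg 0: a=-3, c=M0/2=0, d=(M1−M0)/(6·2)=-185/712, b=Δ0−h0·(2M0+M1)/6=137/89
seg 1: a=-2, c=M1/2=-555/356, d=(M2−M1)/(6·1)=761/356, b=Δ1−h1·(2M1+M2)/6=-281/178
seg 2: a=-3, c=M2/2=432/89, d=(M3−M2)/(6·1)=-915/356, b=Δ2−h2·(2M2+M3)/6=611/356
seg 3: a=1, c=M3/2=-1017/356, d=(M4−M3)/(6·3)=113/356, b=Δ3−h3·(2M3+M4)/6=661/178
t_q=9/4 → seg 1, τ=1/4; S=-2+-281/178·τ+-555/356·τ²+761/356·τ³=-56019/22784

  seg 0: a=-3 b=137/89 c=0 d=-185/712
  seg 1: a=-2 b=-281/178 c=-555/356 d=761/356
  seg 2: a=-3 b=611/356 c=432/89 d=-915/356
  seg 3: a=1 b=661/178 c=-1017/356 d=113/356
S(9/4) = -56019/22784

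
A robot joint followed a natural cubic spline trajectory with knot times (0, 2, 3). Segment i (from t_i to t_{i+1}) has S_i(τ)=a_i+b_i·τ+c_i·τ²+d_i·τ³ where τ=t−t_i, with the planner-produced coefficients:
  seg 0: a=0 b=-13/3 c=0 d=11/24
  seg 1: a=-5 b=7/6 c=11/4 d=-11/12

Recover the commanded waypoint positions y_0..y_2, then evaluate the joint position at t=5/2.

y_0 = S_0(0) = a_0 = 0
y_1 = S_1(0) = a_1 = -5
y_2 = S_1(1) = -2
t_q=5/2 is in segment 1 (τ=1/2); S_1(τ)=-123/32

y_0=0 y_1=-5 y_2=-2
S(5/2) = -123/32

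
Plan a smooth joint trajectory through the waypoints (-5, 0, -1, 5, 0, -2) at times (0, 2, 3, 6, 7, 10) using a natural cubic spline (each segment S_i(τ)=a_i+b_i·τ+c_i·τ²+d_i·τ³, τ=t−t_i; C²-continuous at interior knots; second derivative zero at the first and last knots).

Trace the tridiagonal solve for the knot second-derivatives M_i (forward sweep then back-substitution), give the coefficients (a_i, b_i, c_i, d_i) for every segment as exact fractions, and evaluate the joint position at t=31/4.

  seg 0: a=-5 b=20173/5058 c=0 d=-941/2529
  seg 1: a=0 b=-2411/5058 c=-1882/843 d=8645/5058
  seg 2: a=-1 b=470/2529 c=1627/562 d=-34753/45522
  seg 3: a=5 b=-15461/5058 c=-10055/2529 d=3427/1686
  seg 4: a=0 b=-12419/2529 c=10733/5058 d=-10733/45522
S(31/4) = -93115/35968

Δ: Δ0=5/2, Δ1=-1, Δ2=2, Δ3=-5, Δ4=-2/3
row 1: diag=6, rhs=-21; c'=1/6, d'=-7/2
row 2: denom=8−1·1/6=47/6; d'=(18−1·-7/2)/(47/6)=129/47
row 3: denom=8−3·18/47=322/47; d'=(-42−3·129/47)/(322/47)=-2361/322
row 4: denom=8−1·47/322=2529/322; d'=(26−1·-2361/322)/(2529/322)=10733/2529
back: M4=10733/2529
back: M3=-2361/322−47/322·10733/2529=-20110/2529
back: M2=129/47−18/47·-20110/2529=1627/281
back: M1=-7/2−1/6·1627/281=-3764/843
M: M0=0, M1=-3764/843, M2=1627/281, M3=-20110/2529, M4=10733/2529, M5=0
seg 0: a=-5, c=M0/2=0, d=(M1−M0)/(6·2)=-941/2529, b=Δ0−h0·(2M0+M1)/6=20173/5058
seg 1: a=0, c=M1/2=-1882/843, d=(M2−M1)/(6·1)=8645/5058, b=Δ1−h1·(2M1+M2)/6=-2411/5058
seg 2: a=-1, c=M2/2=1627/562, d=(M3−M2)/(6·3)=-34753/45522, b=Δ2−h2·(2M2+M3)/6=470/2529
seg 3: a=5, c=M3/2=-10055/2529, d=(M4−M3)/(6·1)=3427/1686, b=Δ3−h3·(2M3+M4)/6=-15461/5058
seg 4: a=0, c=M4/2=10733/5058, d=(M5−M4)/(6·3)=-10733/45522, b=Δ4−h4·(2M4+M5)/6=-12419/2529
t_q=31/4 → seg 4, τ=3/4; S=0+-12419/2529·τ+10733/5058·τ²+-10733/45522·τ³=-93115/35968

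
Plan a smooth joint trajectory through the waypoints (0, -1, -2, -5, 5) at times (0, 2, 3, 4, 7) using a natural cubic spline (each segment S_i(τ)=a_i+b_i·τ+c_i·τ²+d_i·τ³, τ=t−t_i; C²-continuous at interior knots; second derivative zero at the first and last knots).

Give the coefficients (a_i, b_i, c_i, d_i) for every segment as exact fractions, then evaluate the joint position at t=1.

  seg 0: a=0 b=-154/267 c=0 d=41/2136
  seg 1: a=-1 b=-185/534 c=41/356 d=-821/1068
  seg 2: a=-2 b=-2587/1068 c=-195/89 d=1723/1068
  seg 3: a=-5 b=-1049/534 c=943/356 d=-943/3204
S(1) = -397/712

Δ: Δ0=-1/2, Δ1=-1, Δ2=-3, Δ3=10/3
row 1: diag=6, rhs=-3; c'=1/6, d'=-1/2
row 2: denom=4−1·1/6=23/6; d'=(-12−1·-1/2)/(23/6)=-3
row 3: denom=8−1·6/23=178/23; d'=(38−1·-3)/(178/23)=943/178
back: M3=943/178
back: M2=-3−6/23·943/178=-390/89
back: M1=-1/2−1/6·-390/89=41/178
M: M0=0, M1=41/178, M2=-390/89, M3=943/178, M4=0
seg 0: a=0, c=M0/2=0, d=(M1−M0)/(6·2)=41/2136, b=Δ0−h0·(2M0+M1)/6=-154/267
seg 1: a=-1, c=M1/2=41/356, d=(M2−M1)/(6·1)=-821/1068, b=Δ1−h1·(2M1+M2)/6=-185/534
seg 2: a=-2, c=M2/2=-195/89, d=(M3−M2)/(6·1)=1723/1068, b=Δ2−h2·(2M2+M3)/6=-2587/1068
seg 3: a=-5, c=M3/2=943/356, d=(M4−M3)/(6·3)=-943/3204, b=Δ3−h3·(2M3+M4)/6=-1049/534
t_q=1 → seg 0, τ=1; S=0+-154/267·τ+0·τ²+41/2136·τ³=-397/712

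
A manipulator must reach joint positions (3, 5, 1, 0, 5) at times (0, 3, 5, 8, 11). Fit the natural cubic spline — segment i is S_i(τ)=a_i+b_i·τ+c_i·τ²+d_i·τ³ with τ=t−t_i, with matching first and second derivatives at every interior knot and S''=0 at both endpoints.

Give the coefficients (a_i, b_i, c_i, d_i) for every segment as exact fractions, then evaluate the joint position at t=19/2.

Δ: Δ0=2/3, Δ1=-2, Δ2=-1/3, Δ3=5/3
row 1: diag=10, rhs=-16; c'=1/5, d'=-8/5
row 2: denom=10−2·1/5=48/5; d'=(10−2·-8/5)/(48/5)=11/8
row 3: denom=12−3·5/16=177/16; d'=(12−3·11/8)/(177/16)=42/59
back: M3=42/59
back: M2=11/8−5/16·42/59=68/59
back: M1=-8/5−1/5·68/59=-108/59
M: M0=0, M1=-108/59, M2=68/59, M3=42/59, M4=0
seg 0: a=3, c=M0/2=0, d=(M1−M0)/(6·3)=-6/59, b=Δ0−h0·(2M0+M1)/6=280/177
seg 1: a=5, c=M1/2=-54/59, d=(M2−M1)/(6·2)=44/177, b=Δ1−h1·(2M1+M2)/6=-206/177
seg 2: a=1, c=M2/2=34/59, d=(M3−M2)/(6·3)=-13/531, b=Δ2−h2·(2M2+M3)/6=-326/177
seg 3: a=0, c=M3/2=21/59, d=(M4−M3)/(6·3)=-7/177, b=Δ3−h3·(2M3+M4)/6=169/177
t_q=19/2 → seg 3, τ=3/2; S=0+169/177·τ+21/59·τ²+-7/177·τ³=991/472

  seg 0: a=3 b=280/177 c=0 d=-6/59
  seg 1: a=5 b=-206/177 c=-54/59 d=44/177
  seg 2: a=1 b=-326/177 c=34/59 d=-13/531
  seg 3: a=0 b=169/177 c=21/59 d=-7/177
S(19/2) = 991/472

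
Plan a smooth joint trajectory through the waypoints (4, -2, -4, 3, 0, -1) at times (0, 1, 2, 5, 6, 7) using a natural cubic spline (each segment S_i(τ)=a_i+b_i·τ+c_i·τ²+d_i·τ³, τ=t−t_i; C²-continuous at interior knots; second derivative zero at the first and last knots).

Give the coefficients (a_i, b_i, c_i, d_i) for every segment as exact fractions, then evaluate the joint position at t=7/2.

  seg 0: a=4 b=-16637/2451 c=0 d=1931/2451
  seg 1: a=-2 b=-10844/2451 c=1931/817 d=149/2451
  seg 2: a=-4 b=1189/2451 c=2080/817 d=-110/171
  seg 3: a=3 b=-3941/2451 c=-2650/817 d=4538/2451
  seg 4: a=0 b=-6227/2451 c=1888/817 d=-1888/2451
S(7/2) = 49/172

Δ: Δ0=-6, Δ1=-2, Δ2=7/3, Δ3=-3, Δ4=-1
row 1: diag=4, rhs=24; c'=1/4, d'=6
row 2: denom=8−1·1/4=31/4; d'=(26−1·6)/(31/4)=80/31
row 3: denom=8−3·12/31=212/31; d'=(-32−3·80/31)/(212/31)=-308/53
row 4: denom=4−1·31/212=817/212; d'=(12−1·-308/53)/(817/212)=3776/817
back: M4=3776/817
back: M3=-308/53−31/212·3776/817=-5300/817
back: M2=80/31−12/31·-5300/817=4160/817
back: M1=6−1/4·4160/817=3862/817
M: M0=0, M1=3862/817, M2=4160/817, M3=-5300/817, M4=3776/817, M5=0
seg 0: a=4, c=M0/2=0, d=(M1−M0)/(6·1)=1931/2451, b=Δ0−h0·(2M0+M1)/6=-16637/2451
seg 1: a=-2, c=M1/2=1931/817, d=(M2−M1)/(6·1)=149/2451, b=Δ1−h1·(2M1+M2)/6=-10844/2451
seg 2: a=-4, c=M2/2=2080/817, d=(M3−M2)/(6·3)=-110/171, b=Δ2−h2·(2M2+M3)/6=1189/2451
seg 3: a=3, c=M3/2=-2650/817, d=(M4−M3)/(6·1)=4538/2451, b=Δ3−h3·(2M3+M4)/6=-3941/2451
seg 4: a=0, c=M4/2=1888/817, d=(M5−M4)/(6·1)=-1888/2451, b=Δ4−h4·(2M4+M5)/6=-6227/2451
t_q=7/2 → seg 2, τ=3/2; S=-4+1189/2451·τ+2080/817·τ²+-110/171·τ³=49/172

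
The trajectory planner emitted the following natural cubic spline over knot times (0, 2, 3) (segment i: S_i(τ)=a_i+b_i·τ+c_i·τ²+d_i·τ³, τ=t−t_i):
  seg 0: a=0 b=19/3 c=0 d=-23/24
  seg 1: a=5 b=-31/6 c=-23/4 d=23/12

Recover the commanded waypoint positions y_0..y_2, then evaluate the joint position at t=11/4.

y_0 = S_0(0) = a_0 = 0
y_1 = S_1(0) = a_1 = 5
y_2 = S_1(1) = -4
t_q=11/4 is in segment 1 (τ=3/4); S_1(τ)=-333/256

y_0=0 y_1=5 y_2=-4
S(11/4) = -333/256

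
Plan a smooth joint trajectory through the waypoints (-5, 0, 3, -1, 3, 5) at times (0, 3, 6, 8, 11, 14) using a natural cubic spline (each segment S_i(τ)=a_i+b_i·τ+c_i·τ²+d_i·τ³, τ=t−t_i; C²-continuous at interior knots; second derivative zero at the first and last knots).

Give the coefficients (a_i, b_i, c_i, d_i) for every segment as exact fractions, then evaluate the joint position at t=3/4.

Δ: Δ0=5/3, Δ1=1, Δ2=-2, Δ3=4/3, Δ4=2/3
row 1: diag=12, rhs=-4; c'=1/4, d'=-1/3
row 2: denom=10−3·1/4=37/4; d'=(-18−3·-1/3)/(37/4)=-68/37
row 3: denom=10−2·8/37=354/37; d'=(20−2·-68/37)/(354/37)=146/59
row 4: denom=12−3·37/118=1305/118; d'=(-4−3·146/59)/(1305/118)=-1348/1305
back: M4=-1348/1305
back: M3=146/59−37/118·-1348/1305=3652/1305
back: M2=-68/37−8/37·3652/1305=-3188/1305
back: M1=-1/3−1/4·-3188/1305=362/1305
M: M0=0, M1=362/1305, M2=-3188/1305, M3=3652/1305, M4=-1348/1305, M5=0
seg 0: a=-5, c=M0/2=0, d=(M1−M0)/(6·3)=181/11745, b=Δ0−h0·(2M0+M1)/6=1994/1305
seg 1: a=0, c=M1/2=181/1305, d=(M2−M1)/(6·3)=-355/2349, b=Δ1−h1·(2M1+M2)/6=2537/1305
seg 2: a=3, c=M2/2=-1594/1305, d=(M3−M2)/(6·2)=38/87, b=Δ2−h2·(2M2+M3)/6=-1702/1305
seg 3: a=-1, c=M3/2=1826/1305, d=(M4−M3)/(6·3)=-500/2349, b=Δ3−h3·(2M3+M4)/6=-1238/1305
seg 4: a=3, c=M4/2=-674/1305, d=(M5−M4)/(6·3)=674/11745, b=Δ4−h4·(2M4+M5)/6=2218/1305
t_q=3/4 → seg 0, τ=3/4; S=-5+1994/1305·τ+0·τ²+181/11745·τ³=-7141/1856

  seg 0: a=-5 b=1994/1305 c=0 d=181/11745
  seg 1: a=0 b=2537/1305 c=181/1305 d=-355/2349
  seg 2: a=3 b=-1702/1305 c=-1594/1305 d=38/87
  seg 3: a=-1 b=-1238/1305 c=1826/1305 d=-500/2349
  seg 4: a=3 b=2218/1305 c=-674/1305 d=674/11745
S(3/4) = -7141/1856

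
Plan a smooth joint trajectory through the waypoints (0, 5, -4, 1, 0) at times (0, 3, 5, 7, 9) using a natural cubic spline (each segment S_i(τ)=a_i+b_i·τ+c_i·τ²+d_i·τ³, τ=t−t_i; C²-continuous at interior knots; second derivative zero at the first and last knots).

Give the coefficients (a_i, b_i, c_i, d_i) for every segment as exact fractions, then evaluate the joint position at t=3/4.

  seg 0: a=0 b=3643/852 c=0 d=-247/852
  seg 1: a=5 b=-1513/426 c=-741/284 d=1819/1704
  seg 2: a=-4 b=-251/213 c=539/142 d=-1667/1704
  seg 3: a=1 b=965/426 c=-589/284 d=589/1704
S(3/4) = 56065/18176

Δ: Δ0=5/3, Δ1=-9/2, Δ2=5/2, Δ3=-1/2
row 1: diag=10, rhs=-37; c'=1/5, d'=-37/10
row 2: denom=8−2·1/5=38/5; d'=(42−2·-37/10)/(38/5)=13/2
row 3: denom=8−2·5/19=142/19; d'=(-18−2·13/2)/(142/19)=-589/142
back: M3=-589/142
back: M2=13/2−5/19·-589/142=539/71
back: M1=-37/10−1/5·539/71=-741/142
M: M0=0, M1=-741/142, M2=539/71, M3=-589/142, M4=0
seg 0: a=0, c=M0/2=0, d=(M1−M0)/(6·3)=-247/852, b=Δ0−h0·(2M0+M1)/6=3643/852
seg 1: a=5, c=M1/2=-741/284, d=(M2−M1)/(6·2)=1819/1704, b=Δ1−h1·(2M1+M2)/6=-1513/426
seg 2: a=-4, c=M2/2=539/142, d=(M3−M2)/(6·2)=-1667/1704, b=Δ2−h2·(2M2+M3)/6=-251/213
seg 3: a=1, c=M3/2=-589/284, d=(M4−M3)/(6·2)=589/1704, b=Δ3−h3·(2M3+M4)/6=965/426
t_q=3/4 → seg 0, τ=3/4; S=0+3643/852·τ+0·τ²+-247/852·τ³=56065/18176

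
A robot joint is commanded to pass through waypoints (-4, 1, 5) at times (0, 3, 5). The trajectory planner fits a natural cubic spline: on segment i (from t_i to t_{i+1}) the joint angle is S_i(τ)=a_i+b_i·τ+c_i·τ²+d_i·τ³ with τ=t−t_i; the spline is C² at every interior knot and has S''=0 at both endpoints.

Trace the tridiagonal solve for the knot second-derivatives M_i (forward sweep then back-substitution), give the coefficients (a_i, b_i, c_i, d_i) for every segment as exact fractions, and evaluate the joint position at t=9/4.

Δ: Δ0=5/3, Δ1=2
row 1: diag=10, rhs=2; c'=1/5, d'=1/5
back: M1=1/5
M: M0=0, M1=1/5, M2=0
seg 0: a=-4, c=M0/2=0, d=(M1−M0)/(6·3)=1/90, b=Δ0−h0·(2M0+M1)/6=47/30
seg 1: a=1, c=M1/2=1/10, d=(M2−M1)/(6·2)=-1/60, b=Δ1−h1·(2M1+M2)/6=28/15
t_q=9/4 → seg 0, τ=9/4; S=-4+47/30·τ+0·τ²+1/90·τ³=-223/640

  seg 0: a=-4 b=47/30 c=0 d=1/90
  seg 1: a=1 b=28/15 c=1/10 d=-1/60
S(9/4) = -223/640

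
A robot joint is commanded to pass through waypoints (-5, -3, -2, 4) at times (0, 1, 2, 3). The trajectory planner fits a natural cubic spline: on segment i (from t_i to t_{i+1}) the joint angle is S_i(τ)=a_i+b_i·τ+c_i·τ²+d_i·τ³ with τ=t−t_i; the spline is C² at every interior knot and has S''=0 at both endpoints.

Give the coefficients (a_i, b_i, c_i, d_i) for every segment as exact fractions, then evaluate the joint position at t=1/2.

Δ: Δ0=2, Δ1=1, Δ2=6
row 1: diag=4, rhs=-6; c'=1/4, d'=-3/2
row 2: denom=4−1·1/4=15/4; d'=(30−1·-3/2)/(15/4)=42/5
back: M2=42/5
back: M1=-3/2−1/4·42/5=-18/5
M: M0=0, M1=-18/5, M2=42/5, M3=0
seg 0: a=-5, c=M0/2=0, d=(M1−M0)/(6·1)=-3/5, b=Δ0−h0·(2M0+M1)/6=13/5
seg 1: a=-3, c=M1/2=-9/5, d=(M2−M1)/(6·1)=2, b=Δ1−h1·(2M1+M2)/6=4/5
seg 2: a=-2, c=M2/2=21/5, d=(M3−M2)/(6·1)=-7/5, b=Δ2−h2·(2M2+M3)/6=16/5
t_q=1/2 → seg 0, τ=1/2; S=-5+13/5·τ+0·τ²+-3/5·τ³=-151/40

  seg 0: a=-5 b=13/5 c=0 d=-3/5
  seg 1: a=-3 b=4/5 c=-9/5 d=2
  seg 2: a=-2 b=16/5 c=21/5 d=-7/5
S(1/2) = -151/40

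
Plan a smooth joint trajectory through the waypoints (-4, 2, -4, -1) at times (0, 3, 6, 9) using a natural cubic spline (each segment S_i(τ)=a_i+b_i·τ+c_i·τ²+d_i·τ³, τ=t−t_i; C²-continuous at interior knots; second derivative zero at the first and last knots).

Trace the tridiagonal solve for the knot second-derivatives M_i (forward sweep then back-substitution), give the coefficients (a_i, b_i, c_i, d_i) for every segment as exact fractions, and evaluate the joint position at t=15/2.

Δ: Δ0=2, Δ1=-2, Δ2=1
row 1: diag=12, rhs=-24; c'=1/4, d'=-2
row 2: denom=12−3·1/4=45/4; d'=(18−3·-2)/(45/4)=32/15
back: M2=32/15
back: M1=-2−1/4·32/15=-38/15
M: M0=0, M1=-38/15, M2=32/15, M3=0
seg 0: a=-4, c=M0/2=0, d=(M1−M0)/(6·3)=-19/135, b=Δ0−h0·(2M0+M1)/6=49/15
seg 1: a=2, c=M1/2=-19/15, d=(M2−M1)/(6·3)=7/27, b=Δ1−h1·(2M1+M2)/6=-8/15
seg 2: a=-4, c=M2/2=16/15, d=(M3−M2)/(6·3)=-16/135, b=Δ2−h2·(2M2+M3)/6=-17/15
t_q=15/2 → seg 2, τ=3/2; S=-4+-17/15·τ+16/15·τ²+-16/135·τ³=-37/10

  seg 0: a=-4 b=49/15 c=0 d=-19/135
  seg 1: a=2 b=-8/15 c=-19/15 d=7/27
  seg 2: a=-4 b=-17/15 c=16/15 d=-16/135
S(15/2) = -37/10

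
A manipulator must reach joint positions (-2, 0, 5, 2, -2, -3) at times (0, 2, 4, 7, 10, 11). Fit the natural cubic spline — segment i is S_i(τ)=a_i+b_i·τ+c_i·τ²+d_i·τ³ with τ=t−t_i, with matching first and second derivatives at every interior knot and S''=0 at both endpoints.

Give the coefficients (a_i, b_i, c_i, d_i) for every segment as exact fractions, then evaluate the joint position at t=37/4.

  seg 0: a=-2 b=617/1509 c=0 d=223/1509
  seg 1: a=0 b=3293/1509 c=446/503 d=-4393/12072
  seg 2: a=5 b=4111/3018 c=-2609/2012 d=9223/54324
  seg 3: a=2 b=-11071/6036 c=349/1509 d=-1165/54324
  seg 4: a=-2 b=-3095/3018 c=77/2012 d=-77/6036
S(37/4) = -154559/128768

Δ: Δ0=1, Δ1=5/2, Δ2=-1, Δ3=-4/3, Δ4=-1
row 1: diag=8, rhs=9; c'=1/4, d'=9/8
row 2: denom=10−2·1/4=19/2; d'=(-21−2·9/8)/(19/2)=-93/38
row 3: denom=12−3·6/19=210/19; d'=(-2−3·-93/38)/(210/19)=29/60
row 4: denom=8−3·19/70=503/70; d'=(2−3·29/60)/(503/70)=77/1006
back: M4=77/1006
back: M3=29/60−19/70·77/1006=698/1509
back: M2=-93/38−6/19·698/1509=-2609/1006
back: M1=9/8−1/4·-2609/1006=892/503
M: M0=0, M1=892/503, M2=-2609/1006, M3=698/1509, M4=77/1006, M5=0
seg 0: a=-2, c=M0/2=0, d=(M1−M0)/(6·2)=223/1509, b=Δ0−h0·(2M0+M1)/6=617/1509
seg 1: a=0, c=M1/2=446/503, d=(M2−M1)/(6·2)=-4393/12072, b=Δ1−h1·(2M1+M2)/6=3293/1509
seg 2: a=5, c=M2/2=-2609/2012, d=(M3−M2)/(6·3)=9223/54324, b=Δ2−h2·(2M2+M3)/6=4111/3018
seg 3: a=2, c=M3/2=349/1509, d=(M4−M3)/(6·3)=-1165/54324, b=Δ3−h3·(2M3+M4)/6=-11071/6036
seg 4: a=-2, c=M4/2=77/2012, d=(M5−M4)/(6·1)=-77/6036, b=Δ4−h4·(2M4+M5)/6=-3095/3018
t_q=37/4 → seg 3, τ=9/4; S=2+-11071/6036·τ+349/1509·τ²+-1165/54324·τ³=-154559/128768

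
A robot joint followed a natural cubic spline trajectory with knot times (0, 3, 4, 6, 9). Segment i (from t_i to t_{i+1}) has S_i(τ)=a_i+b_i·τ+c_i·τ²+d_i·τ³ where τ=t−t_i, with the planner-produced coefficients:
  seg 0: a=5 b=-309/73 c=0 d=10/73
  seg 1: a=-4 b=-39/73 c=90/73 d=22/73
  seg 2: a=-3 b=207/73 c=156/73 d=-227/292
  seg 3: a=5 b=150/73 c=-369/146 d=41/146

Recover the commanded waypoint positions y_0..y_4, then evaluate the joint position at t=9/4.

y_0 = S_0(0) = a_0 = 5
y_1 = S_1(0) = a_1 = -4
y_2 = S_2(0) = a_2 = -3
y_3 = S_3(0) = a_3 = 5
y_4 = S_3(3) = -4
t_q=9/4 is in segment 0 (τ=9/4); S_0(τ)=-6923/2336

y_0=5 y_1=-4 y_2=-3 y_3=5 y_4=-4
S(9/4) = -6923/2336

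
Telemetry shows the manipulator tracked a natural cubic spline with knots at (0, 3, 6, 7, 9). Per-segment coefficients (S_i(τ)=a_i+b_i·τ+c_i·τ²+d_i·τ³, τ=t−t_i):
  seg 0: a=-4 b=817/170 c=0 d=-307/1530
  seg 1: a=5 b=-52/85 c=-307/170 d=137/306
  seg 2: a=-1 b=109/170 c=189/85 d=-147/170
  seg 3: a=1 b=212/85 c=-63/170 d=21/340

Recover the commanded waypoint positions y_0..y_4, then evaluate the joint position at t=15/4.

y_0 = S_0(0) = a_0 = -4
y_1 = S_1(0) = a_1 = 5
y_2 = S_2(0) = a_2 = -1
y_3 = S_3(0) = a_3 = 1
y_4 = S_3(2) = 5
t_q=15/4 is in segment 1 (τ=3/4); S_1(τ)=40411/10880

y_0=-4 y_1=5 y_2=-1 y_3=1 y_4=5
S(15/4) = 40411/10880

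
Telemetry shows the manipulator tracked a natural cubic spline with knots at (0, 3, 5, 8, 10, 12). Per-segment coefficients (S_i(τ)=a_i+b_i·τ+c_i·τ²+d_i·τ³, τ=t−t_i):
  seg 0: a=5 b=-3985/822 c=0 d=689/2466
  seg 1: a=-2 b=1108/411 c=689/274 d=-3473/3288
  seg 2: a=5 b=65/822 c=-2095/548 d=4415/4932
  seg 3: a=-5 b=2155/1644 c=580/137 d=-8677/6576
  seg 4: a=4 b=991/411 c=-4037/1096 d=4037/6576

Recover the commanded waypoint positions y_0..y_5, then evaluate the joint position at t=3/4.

y_0 = S_0(0) = a_0 = 5
y_1 = S_1(0) = a_1 = -2
y_2 = S_2(0) = a_2 = 5
y_3 = S_3(0) = a_3 = -5
y_4 = S_4(0) = a_4 = 4
y_5 = S_4(2) = -1
t_q=3/4 is in segment 0 (τ=3/4); S_0(τ)=25987/17536

y_0=5 y_1=-2 y_2=5 y_3=-5 y_4=4 y_5=-1
S(3/4) = 25987/17536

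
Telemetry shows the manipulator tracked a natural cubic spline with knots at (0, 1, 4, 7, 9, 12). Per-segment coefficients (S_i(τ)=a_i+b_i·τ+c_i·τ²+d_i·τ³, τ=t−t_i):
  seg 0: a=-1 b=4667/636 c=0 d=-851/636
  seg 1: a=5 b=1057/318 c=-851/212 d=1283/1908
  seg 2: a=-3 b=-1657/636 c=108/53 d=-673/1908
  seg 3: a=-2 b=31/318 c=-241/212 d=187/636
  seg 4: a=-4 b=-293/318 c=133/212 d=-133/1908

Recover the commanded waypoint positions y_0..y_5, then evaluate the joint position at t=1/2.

y_0=-1 y_1=5 y_2=-3 y_3=-2 y_4=-4 y_5=-3
S(1/2) = 4243/1696

y_0 = S_0(0) = a_0 = -1
y_1 = S_1(0) = a_1 = 5
y_2 = S_2(0) = a_2 = -3
y_3 = S_3(0) = a_3 = -2
y_4 = S_4(0) = a_4 = -4
y_5 = S_4(3) = -3
t_q=1/2 is in segment 0 (τ=1/2); S_0(τ)=4243/1696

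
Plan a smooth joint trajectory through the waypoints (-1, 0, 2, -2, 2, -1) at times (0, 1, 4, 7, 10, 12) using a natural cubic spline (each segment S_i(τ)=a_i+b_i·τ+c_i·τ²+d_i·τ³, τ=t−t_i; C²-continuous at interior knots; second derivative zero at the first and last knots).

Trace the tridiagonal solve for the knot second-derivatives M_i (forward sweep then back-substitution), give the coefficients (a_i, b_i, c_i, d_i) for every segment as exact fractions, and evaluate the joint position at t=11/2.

Δ: Δ0=1, Δ1=2/3, Δ2=-4/3, Δ3=4/3, Δ4=-3/2
row 1: diag=8, rhs=-2; c'=3/8, d'=-1/4
row 2: denom=12−3·3/8=87/8; d'=(-12−3·-1/4)/(87/8)=-30/29
row 3: denom=12−3·8/29=324/29; d'=(16−3·-30/29)/(324/29)=277/162
row 4: denom=10−3·29/108=331/36; d'=(-17−3·277/162)/(331/36)=-2390/993
back: M4=-2390/993
back: M3=277/162−29/108·-2390/993=7019/2979
back: M2=-30/29−8/29·7019/2979=-5018/2979
back: M1=-1/4−3/8·-5018/2979=379/993
M: M0=0, M1=379/993, M2=-5018/2979, M3=7019/2979, M4=-2390/993, M5=0
seg 0: a=-1, c=M0/2=0, d=(M1−M0)/(6·1)=379/5958, b=Δ0−h0·(2M0+M1)/6=5579/5958
seg 1: a=0, c=M1/2=379/1986, d=(M2−M1)/(6·3)=-6155/53622, b=Δ1−h1·(2M1+M2)/6=3358/2979
seg 2: a=2, c=M2/2=-2509/2979, d=(M3−M2)/(6·3)=12037/53622, b=Δ2−h2·(2M2+M3)/6=-4927/5958
seg 3: a=-2, c=M3/2=7019/5958, d=(M4−M3)/(6·3)=-14189/53622, b=Δ3−h3·(2M3+M4)/6=538/2979
seg 4: a=2, c=M4/2=-1195/993, d=(M5−M4)/(6·2)=1195/5958, b=Δ4−h4·(2M4+M5)/6=623/5958
t_q=11/2 → seg 2, τ=3/2; S=2+-4927/5958·τ+-2509/2979·τ²+12037/53622·τ³=-2001/5296

  seg 0: a=-1 b=5579/5958 c=0 d=379/5958
  seg 1: a=0 b=3358/2979 c=379/1986 d=-6155/53622
  seg 2: a=2 b=-4927/5958 c=-2509/2979 d=12037/53622
  seg 3: a=-2 b=538/2979 c=7019/5958 d=-14189/53622
  seg 4: a=2 b=623/5958 c=-1195/993 d=1195/5958
S(11/2) = -2001/5296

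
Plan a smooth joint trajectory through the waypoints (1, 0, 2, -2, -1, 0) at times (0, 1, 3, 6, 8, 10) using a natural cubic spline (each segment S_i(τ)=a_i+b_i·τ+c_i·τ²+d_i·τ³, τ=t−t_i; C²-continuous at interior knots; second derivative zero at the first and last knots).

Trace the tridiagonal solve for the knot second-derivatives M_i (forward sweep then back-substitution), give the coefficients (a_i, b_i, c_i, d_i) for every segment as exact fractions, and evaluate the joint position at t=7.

Δ: Δ0=-1, Δ1=1, Δ2=-4/3, Δ3=1/2, Δ4=1/2
row 1: diag=6, rhs=12; c'=1/3, d'=2
row 2: denom=10−2·1/3=28/3; d'=(-14−2·2)/(28/3)=-27/14
row 3: denom=10−3·9/28=253/28; d'=(11−3·-27/14)/(253/28)=470/253
row 4: denom=8−2·56/253=1912/253; d'=(0−2·470/253)/(1912/253)=-235/478
back: M4=-235/478
back: M3=470/253−56/253·-235/478=470/239
back: M2=-27/14−9/28·470/239=-612/239
back: M1=2−1/3·-612/239=682/239
M: M0=0, M1=682/239, M2=-612/239, M3=470/239, M4=-235/478, M5=0
seg 0: a=1, c=M0/2=0, d=(M1−M0)/(6·1)=341/717, b=Δ0−h0·(2M0+M1)/6=-1058/717
seg 1: a=0, c=M1/2=341/239, d=(M2−M1)/(6·2)=-647/1434, b=Δ1−h1·(2M1+M2)/6=-35/717
seg 2: a=2, c=M2/2=-306/239, d=(M3−M2)/(6·3)=541/2151, b=Δ2−h2·(2M2+M3)/6=175/717
seg 3: a=-2, c=M3/2=235/239, d=(M4−M3)/(6·2)=-1175/5736, b=Δ3−h3·(2M3+M4)/6=-464/717
seg 4: a=-1, c=M4/2=-235/956, d=(M5−M4)/(6·2)=235/5736, b=Δ4−h4·(2M4+M5)/6=1187/1434
t_q=7 → seg 3, τ=1; S=-2+-464/717·τ+235/239·τ²+-1175/5736·τ³=-3573/1912

  seg 0: a=1 b=-1058/717 c=0 d=341/717
  seg 1: a=0 b=-35/717 c=341/239 d=-647/1434
  seg 2: a=2 b=175/717 c=-306/239 d=541/2151
  seg 3: a=-2 b=-464/717 c=235/239 d=-1175/5736
  seg 4: a=-1 b=1187/1434 c=-235/956 d=235/5736
S(7) = -3573/1912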